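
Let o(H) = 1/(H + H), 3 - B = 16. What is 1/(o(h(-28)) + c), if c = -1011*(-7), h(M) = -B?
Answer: 26/184003 ≈ 0.00014130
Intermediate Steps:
B = -13 (B = 3 - 1*16 = 3 - 16 = -13)
h(M) = 13 (h(M) = -1*(-13) = 13)
o(H) = 1/(2*H)
c = 7077
1/(o(h(-28)) + c) = 1/((½)/13 + 7077) = 1/((½)*(1/13) + 7077) = 1/(1/26 + 7077) = 1/(184003/26) = 26/184003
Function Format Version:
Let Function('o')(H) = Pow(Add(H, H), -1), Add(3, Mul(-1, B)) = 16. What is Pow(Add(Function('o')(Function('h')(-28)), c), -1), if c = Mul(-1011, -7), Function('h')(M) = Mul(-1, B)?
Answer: Rational(26, 184003) ≈ 0.00014130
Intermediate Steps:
B = -13 (B = Add(3, Mul(-1, 16)) = Add(3, -16) = -13)
Function('h')(M) = 13 (Function('h')(M) = Mul(-1, -13) = 13)
Function('o')(H) = Mul(Rational(1, 2), Pow(H, -1)) (Function('o')(H) = Pow(Mul(2, H), -1) = Mul(Rational(1, 2), Pow(H, -1)))
c = 7077
Pow(Add(Function('o')(Function('h')(-28)), c), -1) = Pow(Add(Mul(Rational(1, 2), Pow(13, -1)), 7077), -1) = Pow(Add(Mul(Rational(1, 2), Rational(1, 13)), 7077), -1) = Pow(Add(Rational(1, 26), 7077), -1) = Pow(Rational(184003, 26), -1) = Rational(26, 184003)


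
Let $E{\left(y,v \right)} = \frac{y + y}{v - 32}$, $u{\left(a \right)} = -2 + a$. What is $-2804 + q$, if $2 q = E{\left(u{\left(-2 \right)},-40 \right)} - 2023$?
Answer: $- \frac{34339}{9} \approx -3815.4$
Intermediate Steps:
$E{\left(y,v \right)} = \frac{2 y}{-32 + v}$
$q = - \frac{9103}{9}$ ($q = \frac{\frac{2 \left(-2 - 2\right)}{-32 - 40} - 2023}{2} = \frac{2 \left(-4\right) \frac{1}{-72} - 2023}{2} = \frac{2 \left(-4\right) \left(- \frac{1}{72}\right) - 2023}{2} = \frac{\frac{1}{9} - 2023}{2} = \frac{1}{2} \left(- \frac{18206}{9}\right) = - \frac{9103}{9} \approx -1011.4$)
$-2804 + q = -2804 - \frac{9103}{9} = - \frac{34339}{9}$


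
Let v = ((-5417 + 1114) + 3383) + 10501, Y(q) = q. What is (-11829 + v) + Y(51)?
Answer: -2197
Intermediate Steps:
v = 9581 (v = (-4303 + 3383) + 10501 = -920 + 10501 = 9581)
(-11829 + v) + Y(51) = (-11829 + 9581) + 51 = -2248 + 51 = -2197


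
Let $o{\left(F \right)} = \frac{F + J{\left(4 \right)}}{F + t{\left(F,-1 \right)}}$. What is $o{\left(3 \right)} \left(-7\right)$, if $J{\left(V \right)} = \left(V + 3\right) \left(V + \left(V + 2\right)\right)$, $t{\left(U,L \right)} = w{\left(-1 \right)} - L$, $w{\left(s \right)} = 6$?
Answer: $- \frac{511}{10} \approx -51.1$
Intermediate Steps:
$t{\left(U,L \right)} = 6 - L$
$J{\left(V \right)} = \left(2 + 2 V\right) \left(3 + V\right)$ ($J{\left(V \right)} = \left(3 + V\right) \left(V + \left(2 + V\right)\right) = \left(3 + V\right) \left(2 + 2 V\right) = \left(2 + 2 V\right) \left(3 + V\right)$)
$o{\left(F \right)} = \frac{70 + F}{7 + F}$ ($o{\left(F \right)} = \frac{F + \left(6 + 2 \cdot 4^{2} + 8 \cdot 4\right)}{F + \left(6 - -1\right)} = \frac{F + \left(6 + 2 \cdot 16 + 32\right)}{F + \left(6 + 1\right)} = \frac{F + \left(6 + 32 + 32\right)}{F + 7} = \frac{F + 70}{7 + F} = \frac{70 + F}{7 + F}$)
$o{\left(3 \right)} \left(-7\right) = \frac{70 + 3}{7 + 3} \left(-7\right) = \frac{1}{10} \cdot 73 \left(-7\right) = \frac{73}{10} \left(-7\right) = - \frac{511}{10}$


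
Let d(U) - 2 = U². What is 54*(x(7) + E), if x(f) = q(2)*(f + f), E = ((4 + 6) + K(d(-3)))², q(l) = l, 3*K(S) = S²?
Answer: 138318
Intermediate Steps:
d(U) = 2 + U²
K(S) = S²/3
E = 22801/9 (E = ((4 + 6) + (2 + (-3)²)²/3)² = (10 + (2 + 9)²/3)² = (10 + (⅓)*11²)² = (10 + (⅓)*121)² = (10 + 121/3)² = (151/3)² = 22801/9 ≈ 2533.4)
x(f) = 4*f (x(f) = 2*(f + f) = 2*(2*f) = 4*f)
54*(x(7) + E) = 54*(4*7 + 22801/9) = 54*(28 + 22801/9) = 54*(23053/9) = 138318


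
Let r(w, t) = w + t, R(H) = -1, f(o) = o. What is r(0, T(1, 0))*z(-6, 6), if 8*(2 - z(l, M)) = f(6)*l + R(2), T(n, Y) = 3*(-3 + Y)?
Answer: -477/8 ≈ -59.625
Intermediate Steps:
T(n, Y) = -9 + 3*Y
r(w, t) = t + w
z(l, M) = 17/8 - 3*l/4 (z(l, M) = 2 - (6*l - 1)/8 = 2 - (-1 + 6*l)/8 = 2 + (⅛ - 3*l/4) = 17/8 - 3*l/4)
r(0, T(1, 0))*z(-6, 6) = ((-9 + 3*0) + 0)*(17/8 - ¾*(-6)) = ((-9 + 0) + 0)*(17/8 + 9/2) = (-9 + 0)*(53/8) = -9*53/8 = -477/8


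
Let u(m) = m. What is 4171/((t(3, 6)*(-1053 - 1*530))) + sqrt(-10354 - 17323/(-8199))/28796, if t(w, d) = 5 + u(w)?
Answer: -4171/12664 + I*sqrt(77321237053)/78699468 ≈ -0.32936 + 0.0035333*I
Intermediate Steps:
t(w, d) = 5 + w
4171/((t(3, 6)*(-1053 - 1*530))) + sqrt(-10354 - 17323/(-8199))/28796 = 4171/(((5 + 3)*(-1053 - 1*530))) + sqrt(-10354 - 17323/(-8199))/28796 = 4171/((8*(-1053 - 530))) + sqrt(-10354 - 17323*(-1/8199))*(1/28796) = 4171/((8*(-1583))) + sqrt(-10354 + 17323/8199)*(1/28796) = 4171/(-12664) + sqrt(-84875123/8199)*(1/28796) = 4171*(-1/12664) + (I*sqrt(77321237053)/2733)*(1/28796) = -4171/12664 + I*sqrt(77321237053)/78699468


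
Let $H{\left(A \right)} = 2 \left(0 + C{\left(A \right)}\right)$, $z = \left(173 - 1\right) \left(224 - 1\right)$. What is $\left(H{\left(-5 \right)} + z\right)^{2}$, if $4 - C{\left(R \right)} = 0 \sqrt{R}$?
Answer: $1471796496$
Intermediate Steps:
$C{\left(R \right)} = 4$ ($C{\left(R \right)} = 4 - 0 \sqrt{R} = 4 - 0 = 4 + 0 = 4$)
$z = 38356$ ($z = 172 \cdot 223 = 38356$)
$H{\left(A \right)} = 8$ ($H{\left(A \right)} = 2 \left(0 + 4\right) = 2 \cdot 4 = 8$)
$\left(H{\left(-5 \right)} + z\right)^{2} = \left(8 + 38356\right)^{2} = 38364^{2} = 1471796496$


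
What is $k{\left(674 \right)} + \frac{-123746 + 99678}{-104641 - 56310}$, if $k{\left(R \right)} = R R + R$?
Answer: $\frac{73224681518}{160951} \approx 4.5495 \cdot 10^{5}$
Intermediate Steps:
$k{\left(R \right)} = R + R^{2}$ ($k{\left(R \right)} = R^{2} + R = R + R^{2}$)
$k{\left(674 \right)} + \frac{-123746 + 99678}{-104641 - 56310} = 674 \left(1 + 674\right) + \frac{-123746 + 99678}{-104641 - 56310} = 674 \cdot 675 - \frac{24068}{-160951} = 454950 - - \frac{24068}{160951} = 454950 + \frac{24068}{160951} = \frac{73224681518}{160951}$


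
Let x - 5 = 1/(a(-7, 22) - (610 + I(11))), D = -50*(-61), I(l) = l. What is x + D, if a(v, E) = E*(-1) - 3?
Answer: 1973529/646 ≈ 3055.0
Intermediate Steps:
a(v, E) = -3 - E (a(v, E) = -E - 3 = -3 - E)
D = 3050
x = 3229/646 (x = 5 + 1/((-3 - 1*22) - (610 + 11)) = 5 + 1/((-3 - 22) - 1*621) = 5 + 1/(-25 - 621) = 5 + 1/(-646) = 5 - 1/646 = 3229/646 ≈ 4.9985)
x + D = 3229/646 + 3050 = 1973529/646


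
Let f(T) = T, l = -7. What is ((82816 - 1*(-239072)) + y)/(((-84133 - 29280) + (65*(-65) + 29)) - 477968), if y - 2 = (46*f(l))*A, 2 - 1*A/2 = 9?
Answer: -326398/595577 ≈ -0.54804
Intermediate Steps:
A = -14 (A = 4 - 2*9 = 4 - 18 = -14)
y = 4510 (y = 2 + (46*(-7))*(-14) = 2 - 322*(-14) = 2 + 4508 = 4510)
((82816 - 1*(-239072)) + y)/(((-84133 - 29280) + (65*(-65) + 29)) - 477968) = ((82816 - 1*(-239072)) + 4510)/(((-84133 - 29280) + (65*(-65) + 29)) - 477968) = ((82816 + 239072) + 4510)/((-113413 + (-4225 + 29)) - 477968) = (321888 + 4510)/((-113413 - 4196) - 477968) = 326398/(-117609 - 477968) = 326398/(-595577) = 326398*(-1/595577) = -326398/595577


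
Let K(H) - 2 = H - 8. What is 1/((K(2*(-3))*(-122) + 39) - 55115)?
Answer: -1/53612 ≈ -1.8653e-5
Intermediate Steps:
K(H) = -6 + H (K(H) = 2 + (H - 8) = 2 + (-8 + H) = -6 + H)
1/((K(2*(-3))*(-122) + 39) - 55115) = 1/(((-6 + 2*(-3))*(-122) + 39) - 55115) = 1/(((-6 - 6)*(-122) + 39) - 55115) = 1/((-12*(-122) + 39) - 55115) = 1/((1464 + 39) - 55115) = 1/(1503 - 55115) = 1/(-53612) = -1/53612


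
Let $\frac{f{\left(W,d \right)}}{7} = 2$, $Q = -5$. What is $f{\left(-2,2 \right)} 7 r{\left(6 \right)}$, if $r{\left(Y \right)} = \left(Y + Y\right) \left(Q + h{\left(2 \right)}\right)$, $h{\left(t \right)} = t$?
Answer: $-3528$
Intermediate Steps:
$r{\left(Y \right)} = - 6 Y$ ($r{\left(Y \right)} = \left(Y + Y\right) \left(-5 + 2\right) = 2 Y \left(-3\right) = - 6 Y$)
$f{\left(W,d \right)} = 14$ ($f{\left(W,d \right)} = 7 \cdot 2 = 14$)
$f{\left(-2,2 \right)} 7 r{\left(6 \right)} = 14 \cdot 7 \left(\left(-6\right) 6\right) = 98 \left(-36\right) = -3528$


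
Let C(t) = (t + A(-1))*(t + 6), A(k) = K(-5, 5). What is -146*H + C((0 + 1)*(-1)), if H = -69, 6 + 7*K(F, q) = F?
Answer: 70428/7 ≈ 10061.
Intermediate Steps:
K(F, q) = -6/7 + F/7
A(k) = -11/7 (A(k) = -6/7 + (⅐)*(-5) = -6/7 - 5/7 = -11/7)
C(t) = (6 + t)*(-11/7 + t) (C(t) = (t - 11/7)*(t + 6) = (-11/7 + t)*(6 + t) = (6 + t)*(-11/7 + t))
-146*H + C((0 + 1)*(-1)) = -146*(-69) + (-66/7 + ((0 + 1)*(-1))² + 31*((0 + 1)*(-1))/7) = 10074 + (-66/7 + (1*(-1))² + 31*(1*(-1))/7) = 10074 + (-66/7 + (-1)² + (31/7)*(-1)) = 10074 + (-66/7 + 1 - 31/7) = 10074 - 90/7 = 70428/7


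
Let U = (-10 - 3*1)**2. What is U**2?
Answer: 28561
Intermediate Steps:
U = 169 (U = (-10 - 3)**2 = (-13)**2 = 169)
U**2 = 169**2 = 28561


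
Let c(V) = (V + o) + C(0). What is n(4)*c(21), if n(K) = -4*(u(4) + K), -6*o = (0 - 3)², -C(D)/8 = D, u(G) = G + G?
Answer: -936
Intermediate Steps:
u(G) = 2*G
C(D) = -8*D
o = -3/2 (o = -(0 - 3)²/6 = -⅙*(-3)² = -⅙*9 = -3/2 ≈ -1.5000)
n(K) = -32 - 4*K (n(K) = -4*(2*4 + K) = -4*(8 + K) = -32 - 4*K)
c(V) = -3/2 + V (c(V) = (V - 3/2) - 8*0 = (-3/2 + V) + 0 = -3/2 + V)
n(4)*c(21) = (-32 - 4*4)*(-3/2 + 21) = (-32 - 16)*(39/2) = -48*39/2 = -936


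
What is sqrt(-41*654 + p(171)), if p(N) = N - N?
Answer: I*sqrt(26814) ≈ 163.75*I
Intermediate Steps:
p(N) = 0
sqrt(-41*654 + p(171)) = sqrt(-41*654 + 0) = sqrt(-26814 + 0) = sqrt(-26814) = I*sqrt(26814)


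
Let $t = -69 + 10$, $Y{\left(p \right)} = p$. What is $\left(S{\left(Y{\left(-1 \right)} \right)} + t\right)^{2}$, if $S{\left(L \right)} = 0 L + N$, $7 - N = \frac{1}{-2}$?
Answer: $\frac{10609}{4} \approx 2652.3$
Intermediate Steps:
$N = \frac{15}{2}$ ($N = 7 - \frac{1}{-2} = 7 - - \frac{1}{2} = 7 + \frac{1}{2} = \frac{15}{2} \approx 7.5$)
$t = -59$
$S{\left(L \right)} = \frac{15}{2}$ ($S{\left(L \right)} = 0 L + \frac{15}{2} = 0 + \frac{15}{2} = \frac{15}{2}$)
$\left(S{\left(Y{\left(-1 \right)} \right)} + t\right)^{2} = \left(\frac{15}{2} - 59\right)^{2} = \left(- \frac{103}{2}\right)^{2} = \frac{10609}{4}$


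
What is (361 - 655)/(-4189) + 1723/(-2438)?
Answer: -6500875/10212782 ≈ -0.63654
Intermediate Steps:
(361 - 655)/(-4189) + 1723/(-2438) = -294*(-1/4189) + 1723*(-1/2438) = 294/4189 - 1723/2438 = -6500875/10212782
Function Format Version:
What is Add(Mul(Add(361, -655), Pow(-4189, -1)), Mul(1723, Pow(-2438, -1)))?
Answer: Rational(-6500875, 10212782) ≈ -0.63654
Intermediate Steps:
Add(Mul(Add(361, -655), Pow(-4189, -1)), Mul(1723, Pow(-2438, -1))) = Add(Mul(-294, Rational(-1, 4189)), Mul(1723, Rational(-1, 2438))) = Add(Rational(294, 4189), Rational(-1723, 2438)) = Rational(-6500875, 10212782)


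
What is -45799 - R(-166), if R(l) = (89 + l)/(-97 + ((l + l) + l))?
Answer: -3892926/85 ≈ -45799.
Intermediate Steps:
R(l) = (89 + l)/(-97 + 3*l) (R(l) = (89 + l)/(-97 + (2*l + l)) = (89 + l)/(-97 + 3*l))
-45799 - R(-166) = -45799 - (89 - 166)/(-97 + 3*(-166)) = -45799 - (-77)/(-97 - 498) = -45799 - (-77)/(-595) = -45799 - (-1)*(-77)/595 = -45799 - 1*11/85 = -45799 - 11/85 = -3892926/85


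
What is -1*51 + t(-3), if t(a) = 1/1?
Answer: -50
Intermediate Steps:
t(a) = 1
-1*51 + t(-3) = -1*51 + 1 = -51 + 1 = -50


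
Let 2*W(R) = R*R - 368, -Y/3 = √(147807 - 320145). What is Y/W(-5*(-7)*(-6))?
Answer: -3*I*√172338/21866 ≈ -0.056956*I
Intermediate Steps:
Y = -3*I*√172338 (Y = -3*√(147807 - 320145) = -3*I*√172338 ≈ -1245.4*I)
W(R) = -184 + R²/2 (W(R) = (R*R - 368)/2 = (R² - 368)/2 = (-368 + R²)/2 = -184 + R²/2)
Y/W(-5*(-7)*(-6)) = (-3*I*√172338)/(-184 + (-5*(-7)*(-6))²/2) = (-3*I*√172338)/(-184 + (35*(-6))²/2) = (-3*I*√172338)/(-184 + (½)*(-210)²) = (-3*I*√172338)/(-184 + (½)*44100) = (-3*I*√172338)/(-184 + 22050) = -3*I*√172338/21866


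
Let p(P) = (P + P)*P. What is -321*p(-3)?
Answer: -5778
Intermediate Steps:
p(P) = 2*P**2 (p(P) = (2*P)*P = 2*P**2)
-321*p(-3) = -642*(-3)**2 = -642*9 = -321*18 = -5778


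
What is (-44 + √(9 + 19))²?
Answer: 1964 - 176*√7 ≈ 1498.3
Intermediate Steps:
(-44 + √(9 + 19))² = (-44 + √28)² = (-44 + 2*√7)²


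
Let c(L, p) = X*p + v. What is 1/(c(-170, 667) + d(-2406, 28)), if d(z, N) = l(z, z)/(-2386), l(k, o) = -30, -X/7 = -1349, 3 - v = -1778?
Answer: 1193/7516212581 ≈ 1.5872e-7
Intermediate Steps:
v = 1781 (v = 3 - 1*(-1778) = 3 + 1778 = 1781)
X = 9443 (X = -7*(-1349) = 9443)
d(z, N) = 15/1193 (d(z, N) = -30/(-2386) = -30*(-1/2386) = 15/1193)
c(L, p) = 1781 + 9443*p (c(L, p) = 9443*p + 1781 = 1781 + 9443*p)
1/(c(-170, 667) + d(-2406, 28)) = 1/((1781 + 9443*667) + 15/1193) = 1/((1781 + 6298481) + 15/1193) = 1/(6300262 + 15/1193) = 1/(7516212581/1193) = 1193/7516212581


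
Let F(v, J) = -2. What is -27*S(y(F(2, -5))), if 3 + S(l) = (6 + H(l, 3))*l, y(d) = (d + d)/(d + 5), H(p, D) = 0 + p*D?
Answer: 153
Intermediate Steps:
H(p, D) = D*p (H(p, D) = 0 + D*p = D*p)
y(d) = 2*d/(5 + d) (y(d) = (2*d)/(5 + d) = 2*d/(5 + d))
S(l) = -3 + l*(6 + 3*l) (S(l) = -3 + (6 + 3*l)*l = -3 + l*(6 + 3*l))
-27*S(y(F(2, -5))) = -27*(-3 + 3*(2*(-2)/(5 - 2))² + 6*(2*(-2)/(5 - 2))) = -27*(-3 + 3*(2*(-2)/3)² + 6*(2*(-2)/3)) = -27*(-3 + 3*(2*(-2)*(⅓))² + 6*(2*(-2)*(⅓))) = -27*(-3 + 3*(-4/3)² + 6*(-4/3)) = -27*(-3 + 3*(16/9) - 8) = -27*(-3 + 16/3 - 8) = -27*(-17/3) = 153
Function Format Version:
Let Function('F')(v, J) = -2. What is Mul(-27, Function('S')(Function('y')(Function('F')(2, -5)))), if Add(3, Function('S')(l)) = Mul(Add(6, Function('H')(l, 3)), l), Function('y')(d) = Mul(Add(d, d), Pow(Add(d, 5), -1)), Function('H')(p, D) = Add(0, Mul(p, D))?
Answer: 153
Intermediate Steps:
Function('H')(p, D) = Mul(D, p) (Function('H')(p, D) = Add(0, Mul(D, p)) = Mul(D, p))
Function('y')(d) = Mul(2, d, Pow(Add(5, d), -1)) (Function('y')(d) = Mul(Mul(2, d), Pow(Add(5, d), -1)) = Mul(2, d, Pow(Add(5, d), -1)))
Function('S')(l) = Add(-3, Mul(l, Add(6, Mul(3, l)))) (Function('S')(l) = Add(-3, Mul(Add(6, Mul(3, l)), l)) = Add(-3, Mul(l, Add(6, Mul(3, l)))))
Mul(-27, Function('S')(Function('y')(Function('F')(2, -5)))) = Mul(-27, Add(-3, Mul(3, Pow(Mul(2, -2, Pow(Add(5, -2), -1)), 2)), Mul(6, Mul(2, -2, Pow(Add(5, -2), -1))))) = Mul(-27, Add(-3, Mul(3, Pow(Mul(2, -2, Pow(3, -1)), 2)), Mul(6, Mul(2, -2, Pow(3, -1))))) = Mul(-27, Add(-3, Mul(3, Pow(Mul(2, -2, Rational(1, 3)), 2)), Mul(6, Mul(2, -2, Rational(1, 3))))) = Mul(-27, Add(-3, Mul(3, Pow(Rational(-4, 3), 2)), Mul(6, Rational(-4, 3)))) = Mul(-27, Add(-3, Mul(3, Rational(16, 9)), -8)) = Mul(-27, Add(-3, Rational(16, 3), -8)) = Mul(-27, Rational(-17, 3)) = 153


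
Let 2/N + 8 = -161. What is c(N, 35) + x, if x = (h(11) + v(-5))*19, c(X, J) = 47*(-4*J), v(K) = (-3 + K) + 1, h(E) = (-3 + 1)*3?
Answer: -6827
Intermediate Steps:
N = -2/169 (N = 2/(-8 - 161) = 2/(-169) = 2*(-1/169) = -2/169 ≈ -0.011834)
h(E) = -6 (h(E) = -2*3 = -6)
v(K) = -2 + K
c(X, J) = -188*J
x = -247 (x = (-6 + (-2 - 5))*19 = (-6 - 7)*19 = -13*19 = -247)
c(N, 35) + x = -188*35 - 247 = -6580 - 247 = -6827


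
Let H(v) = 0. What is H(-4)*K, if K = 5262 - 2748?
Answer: 0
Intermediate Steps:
K = 2514
H(-4)*K = 0*2514 = 0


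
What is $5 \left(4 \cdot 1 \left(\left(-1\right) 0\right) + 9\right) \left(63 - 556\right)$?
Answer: $-22185$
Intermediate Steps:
$5 \left(4 \cdot 1 \left(\left(-1\right) 0\right) + 9\right) \left(63 - 556\right) = 5 \left(4 \cdot 0 + 9\right) \left(-493\right) = 5 \left(0 + 9\right) \left(-493\right) = 5 \cdot 9 \left(-493\right) = 45 \left(-493\right) = -22185$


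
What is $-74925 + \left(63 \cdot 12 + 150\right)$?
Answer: $-74019$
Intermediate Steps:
$-74925 + \left(63 \cdot 12 + 150\right) = -74925 + \left(756 + 150\right) = -74925 + 906 = -74019$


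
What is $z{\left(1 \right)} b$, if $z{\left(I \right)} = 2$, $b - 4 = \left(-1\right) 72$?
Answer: $-136$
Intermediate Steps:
$b = -68$ ($b = 4 - 72 = -68$)
$z{\left(1 \right)} b = 2 \left(-68\right) = -136$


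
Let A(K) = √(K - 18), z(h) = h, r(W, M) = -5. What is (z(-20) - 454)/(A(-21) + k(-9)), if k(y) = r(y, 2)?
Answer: 1185/32 + 237*I*√39/32 ≈ 37.031 + 46.252*I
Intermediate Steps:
k(y) = -5
A(K) = √(-18 + K)
(z(-20) - 454)/(A(-21) + k(-9)) = (-20 - 454)/(√(-18 - 21) - 5) = -474/(√(-39) - 5) = -474/(I*√39 - 5) = -474/(-5 + I*√39)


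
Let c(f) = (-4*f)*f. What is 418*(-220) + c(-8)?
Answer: -92216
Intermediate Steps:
c(f) = -4*f²
418*(-220) + c(-8) = 418*(-220) - 4*(-8)² = -91960 - 4*64 = -91960 - 256 = -92216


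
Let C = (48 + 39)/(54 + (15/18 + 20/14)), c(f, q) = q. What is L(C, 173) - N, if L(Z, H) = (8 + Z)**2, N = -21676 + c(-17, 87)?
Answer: 121056852305/5583769 ≈ 21680.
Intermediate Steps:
C = 3654/2363 (C = 87/(54 + (15*(1/18) + 20*(1/14))) = 87/(54 + (5/6 + 10/7)) = 87/(54 + 95/42) = 87/(2363/42) = 87*(42/2363) = 3654/2363 ≈ 1.5463)
N = -21589 (N = -21676 + 87 = -21589)
L(C, 173) - N = (8 + 3654/2363)**2 - 1*(-21589) = (22558/2363)**2 + 21589 = 508863364/5583769 + 21589 = 121056852305/5583769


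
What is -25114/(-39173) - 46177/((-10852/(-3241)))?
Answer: -5862345206533/425105396 ≈ -13790.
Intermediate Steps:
-25114/(-39173) - 46177/((-10852/(-3241))) = -25114*(-1/39173) - 46177/((-10852*(-1/3241))) = 25114/39173 - 46177/10852/3241 = 25114/39173 - 46177*3241/10852 = 25114/39173 - 149659657/10852 = -5862345206533/425105396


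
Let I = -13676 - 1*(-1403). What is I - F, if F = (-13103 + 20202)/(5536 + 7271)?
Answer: -157187410/12807 ≈ -12274.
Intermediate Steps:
F = 7099/12807 ≈ 0.55431
I = -12273 (I = -13676 + 1403 = -12273)
I - F = -12273 - 1*7099/12807 = -12273 - 7099/12807 = -157187410/12807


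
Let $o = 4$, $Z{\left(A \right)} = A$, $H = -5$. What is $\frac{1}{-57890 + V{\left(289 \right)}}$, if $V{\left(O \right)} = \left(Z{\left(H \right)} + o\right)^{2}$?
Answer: $- \frac{1}{57889} \approx -1.7274 \cdot 10^{-5}$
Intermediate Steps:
$V{\left(O \right)} = 1$ ($V{\left(O \right)} = \left(-5 + 4\right)^{2} = \left(-1\right)^{2} = 1$)
$\frac{1}{-57890 + V{\left(289 \right)}} = \frac{1}{-57890 + 1} = \frac{1}{-57889} = - \frac{1}{57889}$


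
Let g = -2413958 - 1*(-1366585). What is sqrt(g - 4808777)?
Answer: 5*I*sqrt(234246) ≈ 2419.9*I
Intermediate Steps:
g = -1047373 (g = -2413958 + 1366585 = -1047373)
sqrt(g - 4808777) = sqrt(-1047373 - 4808777) = sqrt(-5856150) = 5*I*sqrt(234246)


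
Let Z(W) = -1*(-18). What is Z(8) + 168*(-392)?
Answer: -65838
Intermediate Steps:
Z(W) = 18
Z(8) + 168*(-392) = 18 + 168*(-392) = 18 - 65856 = -65838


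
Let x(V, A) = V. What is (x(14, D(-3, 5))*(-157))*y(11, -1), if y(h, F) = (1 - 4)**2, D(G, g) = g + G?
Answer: -19782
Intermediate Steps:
D(G, g) = G + g
y(h, F) = 9 (y(h, F) = (-3)**2 = 9)
(x(14, D(-3, 5))*(-157))*y(11, -1) = (14*(-157))*9 = -2198*9 = -19782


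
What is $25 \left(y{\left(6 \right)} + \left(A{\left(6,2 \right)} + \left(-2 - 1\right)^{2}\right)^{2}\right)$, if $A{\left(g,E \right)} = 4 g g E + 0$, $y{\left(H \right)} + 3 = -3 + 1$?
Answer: $2205100$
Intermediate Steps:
$y{\left(H \right)} = -5$ ($y{\left(H \right)} = -3 + \left(-3 + 1\right) = -3 - 2 = -5$)
$A{\left(g,E \right)} = 4 E g^{2}$ ($A{\left(g,E \right)} = 4 g^{2} E + 0 = 4 E g^{2} + 0 = 4 E g^{2}$)
$25 \left(y{\left(6 \right)} + \left(A{\left(6,2 \right)} + \left(-2 - 1\right)^{2}\right)^{2}\right) = 25 \left(-5 + \left(4 \cdot 2 \cdot 6^{2} + \left(-2 - 1\right)^{2}\right)^{2}\right) = 25 \left(-5 + \left(4 \cdot 2 \cdot 36 + \left(-3\right)^{2}\right)^{2}\right) = 25 \left(-5 + \left(288 + 9\right)^{2}\right) = 25 \left(-5 + 297^{2}\right) = 25 \left(-5 + 88209\right) = 25 \cdot 88204 = 2205100$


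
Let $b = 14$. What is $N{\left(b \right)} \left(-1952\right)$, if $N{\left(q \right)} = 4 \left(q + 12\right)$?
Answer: $-203008$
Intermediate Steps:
$N{\left(q \right)} = 48 + 4 q$ ($N{\left(q \right)} = 4 \left(12 + q\right) = 48 + 4 q$)
$N{\left(b \right)} \left(-1952\right) = \left(48 + 4 \cdot 14\right) \left(-1952\right) = \left(48 + 56\right) \left(-1952\right) = 104 \left(-1952\right) = -203008$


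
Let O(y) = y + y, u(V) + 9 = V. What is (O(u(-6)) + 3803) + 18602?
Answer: 22375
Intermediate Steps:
u(V) = -9 + V
O(y) = 2*y
(O(u(-6)) + 3803) + 18602 = (2*(-9 - 6) + 3803) + 18602 = (2*(-15) + 3803) + 18602 = (-30 + 3803) + 18602 = 3773 + 18602 = 22375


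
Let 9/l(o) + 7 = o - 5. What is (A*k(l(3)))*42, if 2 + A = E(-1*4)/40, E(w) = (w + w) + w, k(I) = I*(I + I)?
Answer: -966/5 ≈ -193.20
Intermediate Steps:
l(o) = 9/(-12 + o) (l(o) = 9/(-7 + (o - 5)) = 9/(-7 + (-5 + o)) = 9/(-12 + o))
k(I) = 2*I² (k(I) = I*(2*I) = 2*I²)
E(w) = 3*w (E(w) = 2*w + w = 3*w)
A = -23/10 (A = -2 + (3*(-1*4))/40 = -2 + (3*(-4))*(1/40) = -2 - 12*1/40 = -2 - 3/10 = -23/10 ≈ -2.3000)
(A*k(l(3)))*42 = -23*(9/(-12 + 3))²/5*42 = -23*(9/(-9))²/5*42 = -23*(9*(-⅑))²/5*42 = -23*(-1)²/5*42 = -23/5*42 = -966/5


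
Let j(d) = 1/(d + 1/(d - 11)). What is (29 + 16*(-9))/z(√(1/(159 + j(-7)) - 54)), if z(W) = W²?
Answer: 2320125/1089323 ≈ 2.1299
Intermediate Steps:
j(d) = 1/(d + 1/(-11 + d))
(29 + 16*(-9))/z(√(1/(159 + j(-7)) - 54)) = (29 + 16*(-9))/((√(1/(159 + (-11 - 7)/(1 + (-7)² - 11*(-7))) - 54))²) = (29 - 144)/((√(1/(159 - 18/(1 + 49 + 77)) - 54))²) = -115/(1/(159 - 18/127) - 54) = -115/(1/(20175/127) - 54) = -115/(127/20175 - 54) = -115/((√(-1089323/20175))²) = -115/((I*√879083661/4035)²) = -115/(-1089323/20175) = -115*(-20175/1089323) = 2320125/1089323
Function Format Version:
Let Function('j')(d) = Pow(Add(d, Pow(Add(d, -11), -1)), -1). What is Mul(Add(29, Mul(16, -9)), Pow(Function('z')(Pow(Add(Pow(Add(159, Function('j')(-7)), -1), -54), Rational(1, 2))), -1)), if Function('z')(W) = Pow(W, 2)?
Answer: Rational(2320125, 1089323) ≈ 2.1299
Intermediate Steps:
Function('j')(d) = Pow(Add(d, Pow(Add(-11, d), -1)), -1)
Mul(Add(29, Mul(16, -9)), Pow(Function('z')(Pow(Add(Pow(Add(159, Function('j')(-7)), -1), -54), Rational(1, 2))), -1)) = Mul(Add(29, Mul(16, -9)), Pow(Pow(Pow(Add(Pow(Add(159, Mul(Pow(Add(1, Pow(-7, 2), Mul(-11, -7)), -1), Add(-11, -7))), -1), -54), Rational(1, 2)), 2), -1)) = Mul(Add(29, -144), Pow(Pow(Pow(Add(Pow(Add(159, Mul(Pow(Add(1, 49, 77), -1), -18)), -1), -54), Rational(1, 2)), 2), -1)) = Mul(-115, Pow(Pow(Pow(Add(Pow(Add(159, Mul(Pow(127, -1), -18)), -1), -54), Rational(1, 2)), 2), -1)) = Mul(-115, Pow(Pow(Pow(Add(Pow(Add(159, Mul(Rational(1, 127), -18)), -1), -54), Rational(1, 2)), 2), -1)) = Mul(-115, Pow(Pow(Pow(Add(Pow(Add(159, Rational(-18, 127)), -1), -54), Rational(1, 2)), 2), -1)) = Mul(-115, Pow(Pow(Pow(Add(Pow(Rational(20175, 127), -1), -54), Rational(1, 2)), 2), -1)) = Mul(-115, Pow(Pow(Pow(Add(Rational(127, 20175), -54), Rational(1, 2)), 2), -1)) = Mul(-115, Pow(Pow(Pow(Rational(-1089323, 20175), Rational(1, 2)), 2), -1)) = Mul(-115, Pow(Pow(Mul(Rational(1, 4035), I, Pow(879083661, Rational(1, 2))), 2), -1)) = Mul(-115, Pow(Rational(-1089323, 20175), -1)) = Mul(-115, Rational(-20175, 1089323)) = Rational(2320125, 1089323)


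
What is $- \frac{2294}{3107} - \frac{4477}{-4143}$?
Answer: $\frac{4405997}{12872301} \approx 0.34229$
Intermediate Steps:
$- \frac{2294}{3107} - \frac{4477}{-4143} = \left(-2294\right) \frac{1}{3107} - - \frac{4477}{4143} = - \frac{2294}{3107} + \frac{4477}{4143} = \frac{4405997}{12872301}$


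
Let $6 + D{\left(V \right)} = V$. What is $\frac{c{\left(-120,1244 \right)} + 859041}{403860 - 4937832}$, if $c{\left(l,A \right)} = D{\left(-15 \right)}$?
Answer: $- \frac{71585}{377831} \approx -0.18946$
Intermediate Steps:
$D{\left(V \right)} = -6 + V$
$c{\left(l,A \right)} = -21$ ($c{\left(l,A \right)} = -6 - 15 = -21$)
$\frac{c{\left(-120,1244 \right)} + 859041}{403860 - 4937832} = \frac{-21 + 859041}{403860 - 4937832} = \frac{859020}{-4533972} = 859020 \left(- \frac{1}{4533972}\right) = - \frac{71585}{377831}$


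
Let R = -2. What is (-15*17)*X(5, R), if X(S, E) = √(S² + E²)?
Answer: -255*√29 ≈ -1373.2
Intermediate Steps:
X(S, E) = √(E² + S²)
(-15*17)*X(5, R) = (-15*17)*√((-2)² + 5²) = -255*√(4 + 25) = -255*√29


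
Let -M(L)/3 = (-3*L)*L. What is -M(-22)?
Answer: -4356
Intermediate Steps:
M(L) = 9*L² (M(L) = -3*(-3*L)*L = -(-9)*L² = 9*L²)
-M(-22) = -9*(-22)² = -9*484 = -1*4356 = -4356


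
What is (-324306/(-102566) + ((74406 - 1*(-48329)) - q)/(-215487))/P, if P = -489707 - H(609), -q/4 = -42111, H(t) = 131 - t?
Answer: -37285958158/5406381530208009 ≈ -6.8967e-6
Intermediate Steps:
q = 168444 (q = -4*(-42111) = 168444)
P = -489229 (P = -489707 - (131 - 1*609) = -489707 - (131 - 609) = -489707 - 1*(-478) = -489707 + 478 = -489229)
(-324306/(-102566) + ((74406 - 1*(-48329)) - q)/(-215487))/P = (-324306/(-102566) + ((74406 - 1*(-48329)) - 1*168444)/(-215487))/(-489229) = (-324306*(-1/102566) + ((74406 + 48329) - 168444)*(-1/215487))*(-1/489229) = (162153/51283 + (122735 - 168444)*(-1/215487))*(-1/489229) = (162153/51283 - 45709*(-1/215487))*(-1/489229) = (162153/51283 + 45709/215487)*(-1/489229) = (37285958158/11050819821)*(-1/489229) = -37285958158/5406381530208009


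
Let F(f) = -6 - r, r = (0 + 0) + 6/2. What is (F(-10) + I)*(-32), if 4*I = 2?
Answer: 272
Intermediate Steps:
I = ½ (I = (¼)*2 = ½ ≈ 0.50000)
r = 3 (r = 0 + 6*(½) = 0 + 3 = 3)
F(f) = -9 (F(f) = -6 - 1*3 = -6 - 3 = -9)
(F(-10) + I)*(-32) = (-9 + ½)*(-32) = -17/2*(-32) = 272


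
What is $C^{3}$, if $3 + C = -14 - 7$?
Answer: $-13824$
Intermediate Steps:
$C = -24$ ($C = -3 - 21 = -24$)
$C^{3} = \left(-24\right)^{3} = -13824$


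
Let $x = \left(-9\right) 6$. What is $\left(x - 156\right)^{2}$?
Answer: $44100$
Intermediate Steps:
$x = -54$
$\left(x - 156\right)^{2} = \left(-54 - 156\right)^{2} = \left(-210\right)^{2} = 44100$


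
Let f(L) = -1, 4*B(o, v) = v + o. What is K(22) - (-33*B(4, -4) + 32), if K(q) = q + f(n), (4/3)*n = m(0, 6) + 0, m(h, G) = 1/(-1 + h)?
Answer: -11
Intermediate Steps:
B(o, v) = o/4 + v/4 (B(o, v) = (v + o)/4 = (o + v)/4 = o/4 + v/4)
n = -¾ (n = 3*(1/(-1 + 0) + 0)/4 = 3*(1/(-1) + 0)/4 = 3*(-1 + 0)/4 = (¾)*(-1) = -¾ ≈ -0.75000)
K(q) = -1 + q (K(q) = q - 1 = -1 + q)
K(22) - (-33*B(4, -4) + 32) = (-1 + 22) - (-33*((¼)*4 + (¼)*(-4)) + 32) = 21 - (-33*(1 - 1) + 32) = 21 - (-33*0 + 32) = 21 - (0 + 32) = 21 - 1*32 = 21 - 32 = -11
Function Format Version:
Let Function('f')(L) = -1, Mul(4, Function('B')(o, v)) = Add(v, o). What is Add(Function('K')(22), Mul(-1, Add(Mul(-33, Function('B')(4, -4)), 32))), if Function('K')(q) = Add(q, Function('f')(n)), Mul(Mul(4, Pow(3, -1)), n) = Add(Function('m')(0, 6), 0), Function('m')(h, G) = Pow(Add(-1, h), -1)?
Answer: -11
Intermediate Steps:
Function('B')(o, v) = Add(Mul(Rational(1, 4), o), Mul(Rational(1, 4), v)) (Function('B')(o, v) = Mul(Rational(1, 4), Add(v, o)) = Mul(Rational(1, 4), Add(o, v)) = Add(Mul(Rational(1, 4), o), Mul(Rational(1, 4), v)))
n = Rational(-3, 4) (n = Mul(Rational(3, 4), Add(Pow(Add(-1, 0), -1), 0)) = Mul(Rational(3, 4), Add(Pow(-1, -1), 0)) = Mul(Rational(3, 4), Add(-1, 0)) = Mul(Rational(3, 4), -1) = Rational(-3, 4) ≈ -0.75000)
Function('K')(q) = Add(-1, q) (Function('K')(q) = Add(q, -1) = Add(-1, q))
Add(Function('K')(22), Mul(-1, Add(Mul(-33, Function('B')(4, -4)), 32))) = Add(Add(-1, 22), Mul(-1, Add(Mul(-33, Add(Mul(Rational(1, 4), 4), Mul(Rational(1, 4), -4))), 32))) = Add(21, Mul(-1, Add(Mul(-33, Add(1, -1)), 32))) = Add(21, Mul(-1, Add(Mul(-33, 0), 32))) = Add(21, Mul(-1, Add(0, 32))) = Add(21, Mul(-1, 32)) = Add(21, -32) = -11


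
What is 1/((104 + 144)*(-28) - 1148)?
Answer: -1/8092 ≈ -0.00012358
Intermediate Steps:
1/((104 + 144)*(-28) - 1148) = 1/(248*(-28) - 1148) = 1/(-6944 - 1148) = 1/(-8092) = -1/8092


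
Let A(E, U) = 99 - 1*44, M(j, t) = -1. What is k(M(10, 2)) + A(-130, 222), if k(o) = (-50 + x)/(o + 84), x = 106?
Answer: 4621/83 ≈ 55.675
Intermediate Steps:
k(o) = 56/(84 + o) (k(o) = (-50 + 106)/(o + 84) = 56/(84 + o))
A(E, U) = 55 (A(E, U) = 99 - 44 = 55)
k(M(10, 2)) + A(-130, 222) = 56/(84 - 1) + 55 = 56/83 + 55 = 4621/83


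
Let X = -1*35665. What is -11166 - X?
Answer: 24499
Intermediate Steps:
X = -35665
-11166 - X = -11166 - 1*(-35665) = -11166 + 35665 = 24499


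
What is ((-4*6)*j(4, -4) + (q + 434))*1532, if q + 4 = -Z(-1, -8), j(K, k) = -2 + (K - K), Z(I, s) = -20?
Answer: 762936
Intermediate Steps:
j(K, k) = -2 (j(K, k) = -2 + 0 = -2)
q = 16 (q = -4 - 1*(-20) = -4 + 20 = 16)
((-4*6)*j(4, -4) + (q + 434))*1532 = (-4*6*(-2) + (16 + 434))*1532 = (-24*(-2) + 450)*1532 = (48 + 450)*1532 = 498*1532 = 762936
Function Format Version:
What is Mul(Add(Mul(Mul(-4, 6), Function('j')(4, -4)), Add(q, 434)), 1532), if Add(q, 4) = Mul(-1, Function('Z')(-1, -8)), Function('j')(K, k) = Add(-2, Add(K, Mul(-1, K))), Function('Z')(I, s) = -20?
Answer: 762936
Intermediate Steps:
Function('j')(K, k) = -2 (Function('j')(K, k) = Add(-2, 0) = -2)
q = 16 (q = Add(-4, Mul(-1, -20)) = Add(-4, 20) = 16)
Mul(Add(Mul(Mul(-4, 6), Function('j')(4, -4)), Add(q, 434)), 1532) = Mul(Add(Mul(Mul(-4, 6), -2), Add(16, 434)), 1532) = Mul(Add(Mul(-24, -2), 450), 1532) = Mul(Add(48, 450), 1532) = Mul(498, 1532) = 762936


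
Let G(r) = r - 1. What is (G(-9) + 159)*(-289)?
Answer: -43061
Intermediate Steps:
G(r) = -1 + r
(G(-9) + 159)*(-289) = ((-1 - 9) + 159)*(-289) = (-10 + 159)*(-289) = 149*(-289) = -43061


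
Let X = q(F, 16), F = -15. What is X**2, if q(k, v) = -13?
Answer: 169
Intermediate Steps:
X = -13
X**2 = (-13)**2 = 169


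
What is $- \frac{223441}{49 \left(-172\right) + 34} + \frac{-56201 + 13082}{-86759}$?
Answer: $\frac{19747458605}{728255046} \approx 27.116$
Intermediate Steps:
$- \frac{223441}{49 \left(-172\right) + 34} + \frac{-56201 + 13082}{-86759} = - \frac{223441}{-8428 + 34} - - \frac{43119}{86759} = - \frac{223441}{-8394} + \frac{43119}{86759} = \left(-223441\right) \left(- \frac{1}{8394}\right) + \frac{43119}{86759} = \frac{223441}{8394} + \frac{43119}{86759} = \frac{19747458605}{728255046}$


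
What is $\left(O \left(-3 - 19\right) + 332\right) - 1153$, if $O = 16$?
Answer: $-1173$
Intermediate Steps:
$\left(O \left(-3 - 19\right) + 332\right) - 1153 = \left(16 \left(-3 - 19\right) + 332\right) - 1153 = \left(16 \left(-22\right) + 332\right) - 1153 = \left(-352 + 332\right) - 1153 = -20 - 1153 = -1173$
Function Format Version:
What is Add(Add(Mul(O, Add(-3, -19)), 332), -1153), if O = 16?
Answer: -1173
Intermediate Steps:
Add(Add(Mul(O, Add(-3, -19)), 332), -1153) = Add(Add(Mul(16, Add(-3, -19)), 332), -1153) = Add(Add(Mul(16, -22), 332), -1153) = Add(Add(-352, 332), -1153) = Add(-20, -1153) = -1173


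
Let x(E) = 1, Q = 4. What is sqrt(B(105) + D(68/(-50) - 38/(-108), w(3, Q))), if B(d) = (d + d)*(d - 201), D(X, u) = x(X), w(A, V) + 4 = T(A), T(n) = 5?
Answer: I*sqrt(20159) ≈ 141.98*I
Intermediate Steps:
w(A, V) = 1 (w(A, V) = -4 + 5 = 1)
D(X, u) = 1
B(d) = 2*d*(-201 + d) (B(d) = (2*d)*(-201 + d) = 2*d*(-201 + d))
sqrt(B(105) + D(68/(-50) - 38/(-108), w(3, Q))) = sqrt(2*105*(-201 + 105) + 1) = sqrt(2*105*(-96) + 1) = sqrt(-20160 + 1) = sqrt(-20159) = I*sqrt(20159)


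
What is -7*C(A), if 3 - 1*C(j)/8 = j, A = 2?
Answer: -56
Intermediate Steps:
C(j) = 24 - 8*j
-7*C(A) = -7*(24 - 8*2) = -7*(24 - 16) = -7*8 = -56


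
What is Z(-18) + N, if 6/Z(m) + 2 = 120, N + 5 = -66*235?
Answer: -915382/59 ≈ -15515.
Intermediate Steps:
N = -15515 (N = -5 - 66*235 = -5 - 15510 = -15515)
Z(m) = 3/59 (Z(m) = 6/(-2 + 120) = 6/118 = 6*(1/118) = 3/59)
Z(-18) + N = 3/59 - 15515 = -915382/59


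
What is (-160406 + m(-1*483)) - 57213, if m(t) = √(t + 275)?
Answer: -217619 + 4*I*√13 ≈ -2.1762e+5 + 14.422*I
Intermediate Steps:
m(t) = √(275 + t)
(-160406 + m(-1*483)) - 57213 = (-160406 + √(275 - 1*483)) - 57213 = (-160406 + √(275 - 483)) - 57213 = (-160406 + √(-208)) - 57213 = (-160406 + 4*I*√13) - 57213 = -217619 + 4*I*√13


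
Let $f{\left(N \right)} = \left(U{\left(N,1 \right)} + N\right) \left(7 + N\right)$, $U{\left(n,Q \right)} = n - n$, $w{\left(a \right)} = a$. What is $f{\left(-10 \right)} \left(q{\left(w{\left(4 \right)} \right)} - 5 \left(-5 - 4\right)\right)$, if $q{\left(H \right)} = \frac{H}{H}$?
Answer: $1380$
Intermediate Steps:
$U{\left(n,Q \right)} = 0$
$q{\left(H \right)} = 1$
$f{\left(N \right)} = N \left(7 + N\right)$ ($f{\left(N \right)} = \left(0 + N\right) \left(7 + N\right) = N \left(7 + N\right)$)
$f{\left(-10 \right)} \left(q{\left(w{\left(4 \right)} \right)} - 5 \left(-5 - 4\right)\right) = - 10 \left(7 - 10\right) \left(1 - 5 \left(-5 - 4\right)\right) = \left(-10\right) \left(-3\right) \left(1 - -45\right) = 30 \left(1 + 45\right) = 30 \cdot 46 = 1380$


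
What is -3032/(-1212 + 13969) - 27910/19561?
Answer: -415356822/249539677 ≈ -1.6645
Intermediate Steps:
-3032/(-1212 + 13969) - 27910/19561 = -3032/12757 - 27910*1/19561 = -3032*1/12757 - 27910/19561 = -3032/12757 - 27910/19561 = -415356822/249539677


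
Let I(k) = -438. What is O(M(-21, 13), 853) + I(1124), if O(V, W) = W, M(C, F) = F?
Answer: 415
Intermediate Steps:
O(M(-21, 13), 853) + I(1124) = 853 - 438 = 415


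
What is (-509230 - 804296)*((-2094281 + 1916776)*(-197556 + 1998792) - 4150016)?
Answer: 419977012474647096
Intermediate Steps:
(-509230 - 804296)*((-2094281 + 1916776)*(-197556 + 1998792) - 4150016) = -1313526*(-177505*1801236 - 4150016) = -1313526*(-319728396180 - 4150016) = -1313526*(-319732546196) = 419977012474647096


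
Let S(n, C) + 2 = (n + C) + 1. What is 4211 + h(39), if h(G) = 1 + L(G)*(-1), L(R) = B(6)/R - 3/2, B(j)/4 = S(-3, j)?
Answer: 328637/78 ≈ 4213.3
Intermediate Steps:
S(n, C) = -1 + C + n (S(n, C) = -2 + ((n + C) + 1) = -2 + ((C + n) + 1) = -2 + (1 + C + n) = -1 + C + n)
B(j) = -16 + 4*j (B(j) = 4*(-1 + j - 3) = 4*(-4 + j) = -16 + 4*j)
L(R) = -3/2 + 8/R (L(R) = (-16 + 4*6)/R - 3/2 = (-16 + 24)/R - 3*½ = 8/R - 3/2 = -3/2 + 8/R)
h(G) = 5/2 - 8/G (h(G) = 1 + (-3/2 + 8/G)*(-1) = 1 + (3/2 - 8/G) = 5/2 - 8/G)
4211 + h(39) = 4211 + (5/2 - 8/39) = 4211 + 179/78 = 328637/78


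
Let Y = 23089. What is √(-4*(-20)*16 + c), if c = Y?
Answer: √24369 ≈ 156.11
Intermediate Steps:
c = 23089
√(-4*(-20)*16 + c) = √(-4*(-20)*16 + 23089) = √(80*16 + 23089) = √(1280 + 23089) = √24369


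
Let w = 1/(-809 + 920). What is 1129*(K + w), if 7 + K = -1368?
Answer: -172312496/111 ≈ -1.5524e+6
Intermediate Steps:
K = -1375 (K = -7 - 1368 = -1375)
w = 1/111 ≈ 0.0090090
1129*(K + w) = 1129*(-1375 + 1/111) = 1129*(-152624/111) = -172312496/111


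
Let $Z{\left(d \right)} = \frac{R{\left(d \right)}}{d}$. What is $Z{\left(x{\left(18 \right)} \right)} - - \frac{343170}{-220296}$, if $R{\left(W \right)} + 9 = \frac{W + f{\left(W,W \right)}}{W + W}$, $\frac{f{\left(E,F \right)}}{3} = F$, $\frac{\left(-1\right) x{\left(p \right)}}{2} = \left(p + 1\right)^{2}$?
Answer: $- \frac{20518889}{13254476} \approx -1.5481$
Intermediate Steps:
$x{\left(p \right)} = - 2 \left(1 + p\right)^{2}$ ($x{\left(p \right)} = - 2 \left(p + 1\right)^{2} = - 2 \left(1 + p\right)^{2}$)
$f{\left(E,F \right)} = 3 F$
$R{\left(W \right)} = -7$ ($R{\left(W \right)} = -9 + \frac{W + 3 W}{W + W} = -9 + \frac{4 W}{2 W} = -9 + 4 W \frac{1}{2 W} = -9 + 2 = -7$)
$Z{\left(d \right)} = - \frac{7}{d}$
$Z{\left(x{\left(18 \right)} \right)} - - \frac{343170}{-220296} = - \frac{7}{\left(-2\right) \left(1 + 18\right)^{2}} - - \frac{343170}{-220296} = - \frac{7}{\left(-2\right) 19^{2}} - \left(-343170\right) \left(- \frac{1}{220296}\right) = - \frac{7}{\left(-2\right) 361} - \frac{57195}{36716} = - \frac{7}{-722} - \frac{57195}{36716} = \left(-7\right) \left(- \frac{1}{722}\right) - \frac{57195}{36716} = \frac{7}{722} - \frac{57195}{36716} = - \frac{20518889}{13254476}$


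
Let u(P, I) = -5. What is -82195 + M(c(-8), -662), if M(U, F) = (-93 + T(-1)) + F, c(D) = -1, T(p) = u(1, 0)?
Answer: -82955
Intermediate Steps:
T(p) = -5
M(U, F) = -98 + F (M(U, F) = (-93 - 5) + F = -98 + F)
-82195 + M(c(-8), -662) = -82195 + (-98 - 662) = -82195 - 760 = -82955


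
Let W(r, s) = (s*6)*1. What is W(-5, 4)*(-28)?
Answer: -672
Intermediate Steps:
W(r, s) = 6*s (W(r, s) = (6*s)*1 = 6*s)
W(-5, 4)*(-28) = (6*4)*(-28) = 24*(-28) = -672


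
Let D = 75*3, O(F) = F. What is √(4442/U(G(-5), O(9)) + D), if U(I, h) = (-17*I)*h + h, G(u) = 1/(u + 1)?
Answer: √1266153/63 ≈ 17.861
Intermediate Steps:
G(u) = 1/(1 + u)
U(I, h) = h - 17*I*h (U(I, h) = -17*I*h + h = h - 17*I*h)
D = 225
√(4442/U(G(-5), O(9)) + D) = √(4442/((9*(1 - 17/(1 - 5)))) + 225) = √(4442/((9*(1 - 17/(-4)))) + 225) = √(4442/((9*(1 - 17*(-¼)))) + 225) = √(4442/((9*(1 + 17/4))) + 225) = √(4442/((9*(21/4))) + 225) = √(4442/(189/4) + 225) = √(4442*(4/189) + 225) = √(17768/189 + 225) = √(60293/189) = √1266153/63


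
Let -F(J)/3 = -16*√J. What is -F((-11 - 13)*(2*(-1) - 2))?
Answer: -192*√6 ≈ -470.30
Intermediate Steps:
F(J) = 48*√J (F(J) = -(-48)*√J = 48*√J)
-F((-11 - 13)*(2*(-1) - 2)) = -48*√((-11 - 13)*(2*(-1) - 2)) = -48*√(-24*(-2 - 2)) = -48*√(-24*(-4)) = -48*√96 = -48*4*√6 = -192*√6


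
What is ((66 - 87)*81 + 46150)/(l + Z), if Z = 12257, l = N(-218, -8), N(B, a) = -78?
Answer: 44449/12179 ≈ 3.6496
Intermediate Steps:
l = -78
((66 - 87)*81 + 46150)/(l + Z) = ((66 - 87)*81 + 46150)/(-78 + 12257) = (-21*81 + 46150)/12179 = (-1701 + 46150)*(1/12179) = 44449*(1/12179) = 44449/12179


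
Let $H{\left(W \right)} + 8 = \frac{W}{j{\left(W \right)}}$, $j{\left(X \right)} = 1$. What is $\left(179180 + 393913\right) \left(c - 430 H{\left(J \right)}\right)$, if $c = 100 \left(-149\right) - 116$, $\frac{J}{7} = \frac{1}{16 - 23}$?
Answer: $-6387694578$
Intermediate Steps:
$J = -1$ ($J = \frac{7}{16 - 23} = \frac{7}{-7} = 7 \left(- \frac{1}{7}\right) = -1$)
$c = -15016$ ($c = -14900 - 116 = -15016$)
$H{\left(W \right)} = -8 + W$ ($H{\left(W \right)} = -8 + \frac{W}{1} = -8 + W 1 = -8 + W$)
$\left(179180 + 393913\right) \left(c - 430 H{\left(J \right)}\right) = \left(179180 + 393913\right) \left(-15016 - 430 \left(-8 - 1\right)\right) = 573093 \left(-15016 - -3870\right) = 573093 \left(-15016 + 3870\right) = 573093 \left(-11146\right) = -6387694578$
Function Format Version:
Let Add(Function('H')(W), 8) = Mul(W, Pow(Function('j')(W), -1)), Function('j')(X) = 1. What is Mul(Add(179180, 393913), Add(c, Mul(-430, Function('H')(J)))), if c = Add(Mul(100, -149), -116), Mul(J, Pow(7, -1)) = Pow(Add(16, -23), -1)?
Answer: -6387694578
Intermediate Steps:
J = -1 (J = Mul(7, Pow(Add(16, -23), -1)) = Mul(7, Pow(-7, -1)) = Mul(7, Rational(-1, 7)) = -1)
c = -15016 (c = Add(-14900, -116) = -15016)
Function('H')(W) = Add(-8, W) (Function('H')(W) = Add(-8, Mul(W, Pow(1, -1))) = Add(-8, Mul(W, 1)) = Add(-8, W))
Mul(Add(179180, 393913), Add(c, Mul(-430, Function('H')(J)))) = Mul(Add(179180, 393913), Add(-15016, Mul(-430, Add(-8, -1)))) = Mul(573093, Add(-15016, Mul(-430, -9))) = Mul(573093, Add(-15016, 3870)) = Mul(573093, -11146) = -6387694578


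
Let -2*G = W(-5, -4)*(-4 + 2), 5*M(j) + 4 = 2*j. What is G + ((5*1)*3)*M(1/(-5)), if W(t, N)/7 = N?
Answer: -206/5 ≈ -41.200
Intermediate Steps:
M(j) = -⅘ + 2*j/5 (M(j) = -⅘ + (2*j)/5 = -⅘ + 2*j/5)
W(t, N) = 7*N
G = -28 (G = -7*(-4)*(-4 + 2)/2 = -(-14)*(-2) = -½*56 = -28)
G + ((5*1)*3)*M(1/(-5)) = -28 + ((5*1)*3)*(-⅘ + (⅖)/(-5)) = -28 + (5*3)*(-⅘ + (⅖)*(-⅕)) = -28 + 15*(-⅘ - 2/25) = -28 + 15*(-22/25) = -28 - 66/5 = -206/5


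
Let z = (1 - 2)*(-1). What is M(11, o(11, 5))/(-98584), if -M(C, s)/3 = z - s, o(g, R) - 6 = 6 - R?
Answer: -9/49292 ≈ -0.00018259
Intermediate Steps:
z = 1 (z = -1*(-1) = 1)
o(g, R) = 12 - R (o(g, R) = 6 + (6 - R) = 12 - R)
M(C, s) = -3 + 3*s (M(C, s) = -3*(1 - s) = -3 + 3*s)
M(11, o(11, 5))/(-98584) = (-3 + 3*(12 - 1*5))/(-98584) = (-3 + 3*(12 - 5))*(-1/98584) = (-3 + 3*7)*(-1/98584) = (-3 + 21)*(-1/98584) = 18*(-1/98584) = -9/49292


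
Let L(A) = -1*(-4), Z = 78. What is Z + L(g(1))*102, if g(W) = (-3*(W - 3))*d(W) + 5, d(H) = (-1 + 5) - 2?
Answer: 486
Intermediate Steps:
d(H) = 2 (d(H) = 4 - 2 = 2)
g(W) = 23 - 6*W (g(W) = -3*(W - 3)*2 + 5 = -3*(-3 + W)*2 + 5 = (9 - 3*W)*2 + 5 = (18 - 6*W) + 5 = 23 - 6*W)
L(A) = 4
Z + L(g(1))*102 = 78 + 4*102 = 78 + 408 = 486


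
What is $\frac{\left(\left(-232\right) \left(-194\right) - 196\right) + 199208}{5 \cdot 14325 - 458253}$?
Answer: $- \frac{20335}{32219} \approx -0.63115$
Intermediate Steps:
$\frac{\left(\left(-232\right) \left(-194\right) - 196\right) + 199208}{5 \cdot 14325 - 458253} = \frac{\left(45008 - 196\right) + 199208}{71625 - 458253} = \frac{44812 + 199208}{-386628} = 244020 \left(- \frac{1}{386628}\right) = - \frac{20335}{32219}$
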